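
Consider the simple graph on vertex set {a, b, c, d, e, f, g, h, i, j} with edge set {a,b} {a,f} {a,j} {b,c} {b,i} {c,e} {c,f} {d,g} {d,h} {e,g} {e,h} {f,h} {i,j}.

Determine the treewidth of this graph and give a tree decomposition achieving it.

Treewidth 2.
One optimal decomposition is:
Bags: B1 = {a, i, j}  B2 = {a, b, i}  B3 = {a, b, f}  B4 = {b, c, f}  B5 = {c, f, h}  B6 = {c, e, h}  B7 = {d, e, h}  B8 = {d, e, g}
Tree: B1–B2, B2–B3, B3–B4, B4–B5, B5–B6, B6–B7, B7–B8

Each bag holds 3 vertices, so the decomposition has width 2, which upper-bounds the treewidth. The edges j–i–b–a–j form a cycle, so G is not a tree and its treewidth is at least 2. Hence tw(G) = 2 exactly.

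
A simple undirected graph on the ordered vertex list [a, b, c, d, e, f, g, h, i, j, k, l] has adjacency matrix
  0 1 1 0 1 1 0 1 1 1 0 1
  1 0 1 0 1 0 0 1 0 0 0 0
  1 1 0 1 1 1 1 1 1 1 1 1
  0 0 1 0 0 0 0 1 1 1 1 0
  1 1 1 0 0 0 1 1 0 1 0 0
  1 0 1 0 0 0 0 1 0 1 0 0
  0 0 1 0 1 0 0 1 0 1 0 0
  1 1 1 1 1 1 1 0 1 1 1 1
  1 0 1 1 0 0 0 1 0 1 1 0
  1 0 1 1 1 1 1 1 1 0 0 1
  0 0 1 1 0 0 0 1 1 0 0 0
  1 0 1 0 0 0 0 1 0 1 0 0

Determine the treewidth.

A width-4 tree decomposition is:
Bags: B1 = {c, d, h, i, j}  B2 = {a, c, h, i, j}  B3 = {a, c, e, h, j}  B4 = {c, e, g, h, j}  B5 = {a, c, h, j, l}  B6 = {a, c, f, h, j}  B7 = {c, d, h, i, k}  B8 = {a, b, c, e, h}
Tree: B1–B2, B2–B3, B3–B4, B3–B5, B5–B6, B1–B7, B3–B8
Every bag has size at most 5, so the width is 5 − 1 = 4 and tw(G) ≤ 4. On the other hand G contains the 5-clique {c, d, h, i, j}. A clique must lie in a single bag of any decomposition, so no decomposition can have width below 4. Combining the bounds, tw(G) = 4.

4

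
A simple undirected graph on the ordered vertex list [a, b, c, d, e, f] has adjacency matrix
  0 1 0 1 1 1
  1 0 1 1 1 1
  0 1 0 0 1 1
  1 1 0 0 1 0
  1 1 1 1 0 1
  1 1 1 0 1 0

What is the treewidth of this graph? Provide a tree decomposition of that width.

The largest bag has 4 vertices, giving width 3; this decomposition certifies tw(G) ≤ 3. For the lower bound, the 4 vertices {a, b, d, e} are pairwise adjacent, and any tree decomposition puts a clique entirely inside one bag — forcing width ≥ 3. Therefore the treewidth is 3.

Treewidth 3.
One such decomposition:
Bags: B1 = {a, b, e, f}  B2 = {a, b, d, e}  B3 = {b, c, e, f}
Tree: B1–B2, B1–B3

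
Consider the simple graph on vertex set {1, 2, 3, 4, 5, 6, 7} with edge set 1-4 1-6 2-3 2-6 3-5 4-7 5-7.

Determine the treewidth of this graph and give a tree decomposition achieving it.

Every bag has size at most 3, so the width is 3 − 1 = 2 and tw(G) ≤ 2. For the lower bound, G contains the cycle 2–3–5–7–4–1–6–2, so G is not a forest; only forests have treewidth ≤ 1, hence tw(G) ≥ 2. Combining the bounds, tw(G) = 2.

Treewidth 2.
Bags: B1 = {2, 3, 5}  B2 = {2, 5, 7}  B3 = {2, 4, 7}  B4 = {1, 2, 4}  B5 = {1, 2, 6}
Tree: B1–B2, B2–B3, B3–B4, B4–B5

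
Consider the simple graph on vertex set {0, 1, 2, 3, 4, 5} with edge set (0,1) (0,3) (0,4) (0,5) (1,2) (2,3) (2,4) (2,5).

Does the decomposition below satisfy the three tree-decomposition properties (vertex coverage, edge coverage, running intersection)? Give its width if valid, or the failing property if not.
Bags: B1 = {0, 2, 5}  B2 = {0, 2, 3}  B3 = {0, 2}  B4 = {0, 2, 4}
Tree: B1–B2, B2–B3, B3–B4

A tree decomposition must satisfy three properties: every vertex lies in some bag; for every edge, both endpoints lie together in some bag; and for every vertex, the bags containing it form a connected subtree. Here vertex 1 appears in no bag, so the decomposition is invalid.

No — vertex 1 appears in no bag.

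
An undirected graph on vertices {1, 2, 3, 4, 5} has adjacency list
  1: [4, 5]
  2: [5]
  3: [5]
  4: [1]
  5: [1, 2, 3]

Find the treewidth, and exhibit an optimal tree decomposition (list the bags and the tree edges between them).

Treewidth 1.
Bags: B1 = {3, 5}  B2 = {1, 5}  B3 = {1, 4}  B4 = {2, 5}
Tree: B1–B2, B2–B3, B1–B4

Every bag has size at most 2, so the width is 2 − 1 = 1 and tw(G) ≤ 1. G has an edge, so its treewidth is at least 1. The upper and lower bounds meet at 1, so that is the treewidth.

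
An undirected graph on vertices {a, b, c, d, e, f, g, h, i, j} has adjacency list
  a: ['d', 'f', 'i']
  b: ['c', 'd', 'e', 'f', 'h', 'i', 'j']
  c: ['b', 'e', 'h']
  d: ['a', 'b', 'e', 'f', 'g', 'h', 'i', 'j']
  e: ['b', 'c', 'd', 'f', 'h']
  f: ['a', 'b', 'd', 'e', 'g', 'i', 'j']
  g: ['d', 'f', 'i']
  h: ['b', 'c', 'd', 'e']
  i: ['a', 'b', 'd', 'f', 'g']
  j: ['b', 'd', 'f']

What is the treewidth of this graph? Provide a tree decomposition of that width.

Treewidth 3.
One optimal decomposition is:
Bags: B1 = {d, f, g, i}  B2 = {b, d, f, i}  B3 = {b, d, e, f}  B4 = {b, d, e, h}  B5 = {a, d, f, i}  B6 = {b, c, e, h}  B7 = {b, d, f, j}
Tree: B1–B2, B2–B3, B3–B4, B1–B5, B4–B6, B2–B7

Every bag has size at most 4, so the width is 4 − 1 = 3 and tw(G) ≤ 3. On the other hand G contains the 4-clique {b, d, e, h}. A clique must lie in a single bag of any decomposition, so no decomposition can have width below 3. Hence tw(G) = 3 exactly.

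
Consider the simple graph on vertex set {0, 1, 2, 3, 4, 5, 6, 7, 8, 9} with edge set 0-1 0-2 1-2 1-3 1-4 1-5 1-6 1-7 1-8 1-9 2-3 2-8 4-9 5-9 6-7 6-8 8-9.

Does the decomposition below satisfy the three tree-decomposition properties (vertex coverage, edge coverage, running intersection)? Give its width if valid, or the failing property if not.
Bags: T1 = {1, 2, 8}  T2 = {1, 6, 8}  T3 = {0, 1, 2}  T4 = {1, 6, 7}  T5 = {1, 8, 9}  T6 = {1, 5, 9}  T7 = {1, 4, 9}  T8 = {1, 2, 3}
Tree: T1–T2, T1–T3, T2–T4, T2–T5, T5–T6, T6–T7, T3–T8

Yes; width 2.

Every vertex of G appears in some bag (union = {0, 1, 2, 3, 4, 5, 6, 7, 8, 9}); every edge is covered by a bag; and for each vertex v the set of bags containing v is connected in the bag tree. The decomposition is therefore valid. The largest bag has 3 vertices, so the width is 2.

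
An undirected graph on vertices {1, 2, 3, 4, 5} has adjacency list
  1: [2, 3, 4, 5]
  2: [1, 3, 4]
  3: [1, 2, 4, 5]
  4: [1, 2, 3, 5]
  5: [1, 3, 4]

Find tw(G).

3

A width-3 tree decomposition is:
Bags: B1 = {1, 3, 4, 5}  B2 = {1, 2, 3, 4}
Tree: B1–B2
Every bag has size at most 4, so the width is 4 − 1 = 3 and tw(G) ≤ 3. For the lower bound, the 4 vertices {1, 2, 3, 4} are pairwise adjacent, and any tree decomposition puts a clique entirely inside one bag — forcing width ≥ 3. Therefore the treewidth is 3.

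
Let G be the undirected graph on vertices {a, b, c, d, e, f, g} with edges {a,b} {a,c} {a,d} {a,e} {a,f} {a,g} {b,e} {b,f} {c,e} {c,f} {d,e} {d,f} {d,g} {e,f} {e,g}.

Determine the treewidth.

A width-3 tree decomposition is:
Bags: B1 = {a, d, e, f}  B2 = {a, b, e, f}  B3 = {a, c, e, f}  B4 = {a, d, e, g}
Tree: B1–B2, B1–B3, B1–B4
Every bag has size at most 4, so the width is 4 − 1 = 3 and tw(G) ≤ 3. On the other hand G contains the 4-clique {a, d, e, g}. A clique must lie in a single bag of any decomposition, so no decomposition can have width below 3. Therefore the treewidth is 3.

3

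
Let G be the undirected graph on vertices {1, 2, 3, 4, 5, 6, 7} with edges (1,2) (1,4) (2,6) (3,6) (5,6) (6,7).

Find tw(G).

1

A width-1 tree decomposition is:
Bags: B1 = {2, 6}  B2 = {1, 2}  B3 = {6, 7}  B4 = {1, 4}  B5 = {5, 6}  B6 = {3, 6}
Tree: B1–B2, B1–B3, B2–B4, B1–B5, B1–B6
Every bag has size at most 2, so the width is 2 − 1 = 1 and tw(G) ≤ 1. G has an edge, so its treewidth is at least 1. Combining the bounds, tw(G) = 1.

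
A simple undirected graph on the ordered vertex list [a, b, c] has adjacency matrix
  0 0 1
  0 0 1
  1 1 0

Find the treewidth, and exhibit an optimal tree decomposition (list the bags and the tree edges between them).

Treewidth 1.
Bags: B1 = {b, c}  B2 = {a, c}
Tree: B1–B2

Each bag holds 2 vertices, so the decomposition has width 1, which upper-bounds the treewidth. Any graph with an edge has treewidth ≥ 1, and G has the edge b–c. Therefore the treewidth is 1.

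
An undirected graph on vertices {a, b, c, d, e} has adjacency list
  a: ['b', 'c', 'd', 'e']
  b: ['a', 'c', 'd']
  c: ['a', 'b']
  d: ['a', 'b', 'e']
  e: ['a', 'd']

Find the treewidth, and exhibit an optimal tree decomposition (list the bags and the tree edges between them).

Treewidth 2.
One optimal decomposition is:
Bags: B1 = {a, b, d}  B2 = {a, d, e}  B3 = {a, b, c}
Tree: B1–B2, B1–B3

The largest bag has 3 vertices, giving width 2; this decomposition certifies tw(G) ≤ 2. For the lower bound, the 3 vertices {a, d, e} are pairwise adjacent, and any tree decomposition puts a clique entirely inside one bag — forcing width ≥ 2. Combining the bounds, tw(G) = 2.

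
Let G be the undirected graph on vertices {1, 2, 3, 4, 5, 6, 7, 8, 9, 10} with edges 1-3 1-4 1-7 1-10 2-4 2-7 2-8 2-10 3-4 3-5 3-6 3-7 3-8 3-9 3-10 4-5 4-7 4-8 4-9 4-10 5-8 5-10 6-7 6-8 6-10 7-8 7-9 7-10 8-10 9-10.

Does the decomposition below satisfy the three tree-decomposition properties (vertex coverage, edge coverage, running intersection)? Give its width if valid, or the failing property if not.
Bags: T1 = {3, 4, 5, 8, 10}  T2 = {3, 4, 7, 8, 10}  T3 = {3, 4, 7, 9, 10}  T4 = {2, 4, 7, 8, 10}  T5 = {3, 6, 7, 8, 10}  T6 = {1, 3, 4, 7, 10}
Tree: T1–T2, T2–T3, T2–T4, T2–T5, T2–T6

Vertex coverage: the bags together contain {1, 2, 3, 4, 5, 6, 7, 8, 9, 10}, the full vertex set. Edge coverage: each edge of G has both endpoints in at least one bag. Running intersection: for every vertex, the bags containing it form a connected subtree. All three properties hold, so this is a valid tree decomposition of width max|bag| − 1 = 4, and hence tw(G) ≤ 4.

Yes; width 4.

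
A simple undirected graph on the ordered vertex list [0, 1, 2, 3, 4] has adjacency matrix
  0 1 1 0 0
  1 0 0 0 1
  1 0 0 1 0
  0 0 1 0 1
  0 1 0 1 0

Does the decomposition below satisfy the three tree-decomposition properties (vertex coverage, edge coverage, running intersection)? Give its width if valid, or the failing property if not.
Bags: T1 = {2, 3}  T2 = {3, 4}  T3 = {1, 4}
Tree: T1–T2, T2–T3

A tree decomposition must satisfy three properties: every vertex lies in some bag; for every edge, both endpoints lie together in some bag; and for every vertex, the bags containing it form a connected subtree. Here vertex 0 appears in no bag, so the decomposition is invalid.

No — vertex 0 appears in no bag.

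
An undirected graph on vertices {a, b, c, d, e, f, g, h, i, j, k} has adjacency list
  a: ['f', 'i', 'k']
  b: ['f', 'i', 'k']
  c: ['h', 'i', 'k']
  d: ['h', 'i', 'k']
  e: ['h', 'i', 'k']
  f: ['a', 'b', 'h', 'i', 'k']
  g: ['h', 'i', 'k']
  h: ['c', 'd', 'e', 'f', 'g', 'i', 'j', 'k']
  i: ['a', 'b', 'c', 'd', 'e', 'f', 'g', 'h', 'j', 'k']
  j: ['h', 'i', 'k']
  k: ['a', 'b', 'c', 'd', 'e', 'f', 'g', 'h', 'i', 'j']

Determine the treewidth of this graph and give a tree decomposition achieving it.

The largest bag has 4 vertices, giving width 3; this decomposition certifies tw(G) ≤ 3. On the other hand G contains the 4-clique {d, h, i, k}. A clique must lie in a single bag of any decomposition, so no decomposition can have width below 3. Combining the bounds, tw(G) = 3.

Treewidth 3.
One such decomposition:
Bags: B1 = {g, h, i, k}  B2 = {f, h, i, k}  B3 = {h, i, j, k}  B4 = {b, f, i, k}  B5 = {a, f, i, k}  B6 = {e, h, i, k}  B7 = {c, h, i, k}  B8 = {d, h, i, k}
Tree: B1–B2, B2–B3, B2–B4, B2–B5, B1–B6, B2–B7, B6–B8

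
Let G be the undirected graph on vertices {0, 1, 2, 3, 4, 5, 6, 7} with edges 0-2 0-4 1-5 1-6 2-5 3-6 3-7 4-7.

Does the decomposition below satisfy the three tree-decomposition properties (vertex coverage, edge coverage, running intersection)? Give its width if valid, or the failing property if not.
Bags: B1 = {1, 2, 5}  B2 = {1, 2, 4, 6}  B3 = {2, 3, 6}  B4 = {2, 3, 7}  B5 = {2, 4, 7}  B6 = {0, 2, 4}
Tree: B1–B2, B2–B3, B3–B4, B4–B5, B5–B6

No — bags containing vertex 4 are not connected in the tree.

A tree decomposition must satisfy three properties: every vertex lies in some bag; for every edge, both endpoints lie together in some bag; and for every vertex, the bags containing it form a connected subtree. Here bags containing vertex 4 are not connected in the tree, so the decomposition is invalid.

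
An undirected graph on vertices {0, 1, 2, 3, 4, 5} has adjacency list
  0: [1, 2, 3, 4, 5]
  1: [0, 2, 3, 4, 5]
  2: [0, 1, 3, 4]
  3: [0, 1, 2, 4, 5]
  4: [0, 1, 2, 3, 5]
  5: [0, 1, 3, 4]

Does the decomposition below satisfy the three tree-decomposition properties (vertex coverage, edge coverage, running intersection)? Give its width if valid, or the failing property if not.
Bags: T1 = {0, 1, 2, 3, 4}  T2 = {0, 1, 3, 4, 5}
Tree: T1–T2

Checking the three conditions: (i) the bags cover all of {0, 1, 2, 3, 4, 5}; (ii) for each edge, some bag contains both endpoints; (iii) the bags containing any fixed vertex form a subtree. All hold, so the decomposition is valid with width 5 − 1 = 4.

Yes; width 4.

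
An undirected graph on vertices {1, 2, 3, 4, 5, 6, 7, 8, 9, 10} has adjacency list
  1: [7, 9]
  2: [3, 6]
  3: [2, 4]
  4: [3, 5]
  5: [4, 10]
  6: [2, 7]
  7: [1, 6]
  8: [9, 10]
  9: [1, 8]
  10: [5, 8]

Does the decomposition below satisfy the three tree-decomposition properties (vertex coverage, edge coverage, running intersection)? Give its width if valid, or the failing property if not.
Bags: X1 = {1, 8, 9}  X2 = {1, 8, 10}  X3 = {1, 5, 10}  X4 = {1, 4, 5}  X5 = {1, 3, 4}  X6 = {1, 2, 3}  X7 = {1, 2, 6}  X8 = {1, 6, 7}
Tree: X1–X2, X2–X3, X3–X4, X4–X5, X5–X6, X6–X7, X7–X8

Every vertex of G appears in some bag (union = {1, 2, 3, 4, 5, 6, 7, 8, 9, 10}); every edge is covered by a bag; and for each vertex v the set of bags containing v is connected in the bag tree. The decomposition is therefore valid. The largest bag has 3 vertices, so the width is 2.

Yes; width 2.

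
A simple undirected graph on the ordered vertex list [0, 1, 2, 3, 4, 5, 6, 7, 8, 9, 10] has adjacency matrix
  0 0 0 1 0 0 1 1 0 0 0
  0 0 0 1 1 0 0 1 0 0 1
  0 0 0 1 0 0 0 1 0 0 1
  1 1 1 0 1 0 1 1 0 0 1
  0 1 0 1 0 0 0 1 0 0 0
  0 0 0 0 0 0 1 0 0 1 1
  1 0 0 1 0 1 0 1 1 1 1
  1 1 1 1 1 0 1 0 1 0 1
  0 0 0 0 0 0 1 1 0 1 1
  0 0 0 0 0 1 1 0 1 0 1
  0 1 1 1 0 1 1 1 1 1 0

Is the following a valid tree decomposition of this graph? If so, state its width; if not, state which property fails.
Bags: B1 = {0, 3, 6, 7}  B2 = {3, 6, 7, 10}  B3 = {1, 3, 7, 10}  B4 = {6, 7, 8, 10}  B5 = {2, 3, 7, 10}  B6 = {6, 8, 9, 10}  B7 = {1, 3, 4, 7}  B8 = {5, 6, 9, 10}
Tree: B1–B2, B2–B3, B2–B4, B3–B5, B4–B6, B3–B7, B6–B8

Vertex coverage: the bags together contain {0, 1, 2, 3, 4, 5, 6, 7, 8, 9, 10}, the full vertex set. Edge coverage: each edge of G has both endpoints in at least one bag. Running intersection: for every vertex, the bags containing it form a connected subtree. All three properties hold, so this is a valid tree decomposition of width max|bag| − 1 = 3, and hence tw(G) ≤ 3.

Yes; width 3.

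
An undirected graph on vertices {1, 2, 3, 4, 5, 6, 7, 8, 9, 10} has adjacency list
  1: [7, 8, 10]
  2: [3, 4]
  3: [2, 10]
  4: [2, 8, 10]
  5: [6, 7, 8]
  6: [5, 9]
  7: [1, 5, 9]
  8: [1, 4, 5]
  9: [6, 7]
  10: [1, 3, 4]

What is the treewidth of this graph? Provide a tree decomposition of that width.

Every bag has size at most 3, so the width is 3 − 1 = 2 and tw(G) ≤ 2. The edges 2–3–10–4–2 form a cycle, so G is not a tree and its treewidth is at least 2. Hence tw(G) = 2 exactly.

Treewidth 2.
Bags: B1 = {2, 3, 4}  B2 = {3, 4, 10}  B3 = {4, 8, 10}  B4 = {1, 8, 10}  B5 = {1, 5, 8}  B6 = {1, 5, 7}  B7 = {5, 6, 7}  B8 = {6, 7, 9}
Tree: B1–B2, B2–B3, B3–B4, B4–B5, B5–B6, B6–B7, B7–B8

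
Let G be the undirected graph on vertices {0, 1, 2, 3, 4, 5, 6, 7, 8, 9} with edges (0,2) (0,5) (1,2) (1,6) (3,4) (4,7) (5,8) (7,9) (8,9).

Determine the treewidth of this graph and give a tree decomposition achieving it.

Treewidth 1.
One optimal decomposition is:
Bags: B1 = {1, 6}  B2 = {1, 2}  B3 = {0, 2}  B4 = {0, 5}  B5 = {5, 8}  B6 = {8, 9}  B7 = {7, 9}  B8 = {4, 7}  B9 = {3, 4}
Tree: B1–B2, B2–B3, B3–B4, B4–B5, B5–B6, B6–B7, B7–B8, B8–B9

The largest bag has 2 vertices, giving width 1; this decomposition certifies tw(G) ≤ 1. G has an edge, so its treewidth is at least 1. Combining the bounds, tw(G) = 1.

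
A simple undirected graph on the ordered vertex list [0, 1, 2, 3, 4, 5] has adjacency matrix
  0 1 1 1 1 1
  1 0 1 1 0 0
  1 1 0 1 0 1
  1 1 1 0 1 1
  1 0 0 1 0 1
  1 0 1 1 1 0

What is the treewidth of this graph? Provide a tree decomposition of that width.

The largest bag has 4 vertices, giving width 3; this decomposition certifies tw(G) ≤ 3. On the other hand G contains the 4-clique {0, 1, 2, 3}. A clique must lie in a single bag of any decomposition, so no decomposition can have width below 3. Therefore the treewidth is 3.

Treewidth 3.
Bags: B1 = {0, 3, 4, 5}  B2 = {0, 2, 3, 5}  B3 = {0, 1, 2, 3}
Tree: B1–B2, B2–B3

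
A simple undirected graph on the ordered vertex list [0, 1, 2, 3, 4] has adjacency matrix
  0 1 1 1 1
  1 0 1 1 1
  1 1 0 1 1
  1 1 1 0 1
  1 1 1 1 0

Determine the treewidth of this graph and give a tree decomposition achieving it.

Treewidth 4.
One such decomposition:
Bags: B1 = {0, 1, 2, 3, 4}
Tree: (single bag)

A single bag containing all 5 vertices is trivially a valid decomposition of width 4. For the lower bound, the 5 vertices {0, 1, 2, 3, 4} are pairwise adjacent, and any tree decomposition puts a clique entirely inside one bag — forcing width ≥ 4. Hence tw(G) = 4 exactly.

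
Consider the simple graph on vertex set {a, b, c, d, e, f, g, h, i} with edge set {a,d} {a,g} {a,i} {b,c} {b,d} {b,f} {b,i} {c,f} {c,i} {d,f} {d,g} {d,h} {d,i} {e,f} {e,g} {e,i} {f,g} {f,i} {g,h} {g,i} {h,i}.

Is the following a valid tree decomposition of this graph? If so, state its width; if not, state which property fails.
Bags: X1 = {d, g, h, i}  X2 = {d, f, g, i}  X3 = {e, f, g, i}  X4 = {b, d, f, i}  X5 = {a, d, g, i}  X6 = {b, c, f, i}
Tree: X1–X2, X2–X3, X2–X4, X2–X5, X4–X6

Yes; width 3.

Checking the three conditions: (i) the bags cover all of {a, b, c, d, e, f, g, h, i}; (ii) for each edge, some bag contains both endpoints; (iii) the bags containing any fixed vertex form a subtree. All hold, so the decomposition is valid with width 4 − 1 = 3.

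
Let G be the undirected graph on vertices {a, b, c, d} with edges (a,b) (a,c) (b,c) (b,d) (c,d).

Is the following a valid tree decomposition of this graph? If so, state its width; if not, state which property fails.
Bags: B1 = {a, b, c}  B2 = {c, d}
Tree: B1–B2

No — edge (b,d) lies in no bag.

A tree decomposition must satisfy three properties: every vertex lies in some bag; for every edge, both endpoints lie together in some bag; and for every vertex, the bags containing it form a connected subtree. Here edge (b,d) lies in no bag, so the decomposition is invalid.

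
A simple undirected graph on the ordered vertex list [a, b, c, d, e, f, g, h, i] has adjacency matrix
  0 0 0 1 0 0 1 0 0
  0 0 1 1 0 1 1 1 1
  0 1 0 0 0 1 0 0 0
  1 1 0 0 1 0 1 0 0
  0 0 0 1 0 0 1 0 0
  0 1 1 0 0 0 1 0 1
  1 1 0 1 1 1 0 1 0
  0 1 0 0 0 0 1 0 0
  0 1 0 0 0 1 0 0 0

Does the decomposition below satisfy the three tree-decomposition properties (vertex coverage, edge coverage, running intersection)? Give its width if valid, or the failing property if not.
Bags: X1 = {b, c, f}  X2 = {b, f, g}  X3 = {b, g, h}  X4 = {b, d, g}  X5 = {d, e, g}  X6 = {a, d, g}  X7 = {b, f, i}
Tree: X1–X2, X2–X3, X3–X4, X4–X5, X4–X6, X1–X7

Yes; width 2.

Vertex coverage: the bags together contain {a, b, c, d, e, f, g, h, i}, the full vertex set. Edge coverage: each edge of G has both endpoints in at least one bag. Running intersection: for every vertex, the bags containing it form a connected subtree. All three properties hold, so this is a valid tree decomposition of width max|bag| − 1 = 2, and hence tw(G) ≤ 2.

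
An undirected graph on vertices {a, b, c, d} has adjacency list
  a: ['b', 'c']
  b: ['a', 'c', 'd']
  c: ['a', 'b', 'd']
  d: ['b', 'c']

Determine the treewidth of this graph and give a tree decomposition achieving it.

Treewidth 2.
One such decomposition:
Bags: B1 = {b, c, d}  B2 = {a, b, c}
Tree: B1–B2

Each bag holds 3 vertices, so the decomposition has width 2, which upper-bounds the treewidth. Conversely, {b, c, d} is a clique of size 3, and the vertices of any clique must share a bag in every tree decomposition; so some bag has ≥ 3 vertices and tw(G) ≥ 2. Hence tw(G) = 2 exactly.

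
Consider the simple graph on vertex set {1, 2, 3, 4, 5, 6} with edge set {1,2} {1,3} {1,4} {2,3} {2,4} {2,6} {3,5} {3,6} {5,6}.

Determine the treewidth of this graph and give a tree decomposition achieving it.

The largest bag has 3 vertices, giving width 2; this decomposition certifies tw(G) ≤ 2. Conversely, {1, 2, 3} is a clique of size 3, and the vertices of any clique must share a bag in every tree decomposition; so some bag has ≥ 3 vertices and tw(G) ≥ 2. Therefore the treewidth is 2.

Treewidth 2.
One such decomposition:
Bags: B1 = {2, 3, 6}  B2 = {1, 2, 3}  B3 = {3, 5, 6}  B4 = {1, 2, 4}
Tree: B1–B2, B1–B3, B2–B4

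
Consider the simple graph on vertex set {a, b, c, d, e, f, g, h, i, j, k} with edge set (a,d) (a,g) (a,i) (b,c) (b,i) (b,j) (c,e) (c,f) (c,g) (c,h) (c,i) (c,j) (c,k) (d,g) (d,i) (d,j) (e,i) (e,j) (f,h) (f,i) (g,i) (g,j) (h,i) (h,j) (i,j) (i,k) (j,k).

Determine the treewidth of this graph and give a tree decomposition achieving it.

Treewidth 3.
Bags: B1 = {b, c, i, j}  B2 = {c, e, i, j}  B3 = {c, h, i, j}  B4 = {c, f, h, i}  B5 = {c, g, i, j}  B6 = {d, g, i, j}  B7 = {a, d, g, i}  B8 = {c, i, j, k}
Tree: B1–B2, B1–B3, B3–B4, B2–B5, B5–B6, B6–B7, B2–B8

The largest bag has 4 vertices, giving width 3; this decomposition certifies tw(G) ≤ 3. Conversely, {d, g, i, j} is a clique of size 4, and the vertices of any clique must share a bag in every tree decomposition; so some bag has ≥ 4 vertices and tw(G) ≥ 3. Therefore the treewidth is 3.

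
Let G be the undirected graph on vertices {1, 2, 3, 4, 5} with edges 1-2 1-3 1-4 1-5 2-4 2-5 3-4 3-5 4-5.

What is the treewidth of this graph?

3

A width-3 tree decomposition is:
Bags: B1 = {1, 3, 4, 5}  B2 = {1, 2, 4, 5}
Tree: B1–B2
The largest bag has 4 vertices, giving width 3; this decomposition certifies tw(G) ≤ 3. Conversely, {1, 2, 4, 5} is a clique of size 4, and the vertices of any clique must share a bag in every tree decomposition; so some bag has ≥ 4 vertices and tw(G) ≥ 3. Hence tw(G) = 3 exactly.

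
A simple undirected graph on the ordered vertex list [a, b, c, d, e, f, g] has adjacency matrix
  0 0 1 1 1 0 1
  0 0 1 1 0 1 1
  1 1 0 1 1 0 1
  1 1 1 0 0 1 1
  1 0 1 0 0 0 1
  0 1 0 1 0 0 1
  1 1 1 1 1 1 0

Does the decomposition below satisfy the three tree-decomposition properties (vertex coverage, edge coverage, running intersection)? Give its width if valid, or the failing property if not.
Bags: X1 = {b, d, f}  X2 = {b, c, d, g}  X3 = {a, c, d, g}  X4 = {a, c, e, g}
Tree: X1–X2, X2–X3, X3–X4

A tree decomposition must satisfy three properties: every vertex lies in some bag; for every edge, both endpoints lie together in some bag; and for every vertex, the bags containing it form a connected subtree. Here edge (g,f) lies in no bag, so the decomposition is invalid.

No — edge (g,f) lies in no bag.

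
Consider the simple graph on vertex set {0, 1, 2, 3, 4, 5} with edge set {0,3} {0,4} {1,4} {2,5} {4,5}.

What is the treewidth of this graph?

1

A width-1 tree decomposition is:
Bags: B1 = {1, 4}  B2 = {0, 4}  B3 = {4, 5}  B4 = {2, 5}  B5 = {0, 3}
Tree: B1–B2, B1–B3, B3–B4, B2–B5
Every bag has size at most 2, so the width is 2 − 1 = 1 and tw(G) ≤ 1. Since G has at least one edge (e.g. 1–4), it is not an edgeless graph, so tw(G) ≥ 1. Hence tw(G) = 1 exactly.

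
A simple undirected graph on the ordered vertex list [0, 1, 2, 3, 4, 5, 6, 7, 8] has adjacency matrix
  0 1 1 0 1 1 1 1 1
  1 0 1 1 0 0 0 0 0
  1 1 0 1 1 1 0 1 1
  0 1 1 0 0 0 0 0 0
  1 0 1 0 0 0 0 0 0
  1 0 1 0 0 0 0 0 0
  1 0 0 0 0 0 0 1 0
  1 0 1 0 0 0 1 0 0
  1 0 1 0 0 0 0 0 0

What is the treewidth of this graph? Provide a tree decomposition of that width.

The largest bag has 3 vertices, giving width 2; this decomposition certifies tw(G) ≤ 2. On the other hand G contains the 3-clique {0, 1, 2}. A clique must lie in a single bag of any decomposition, so no decomposition can have width below 2. The upper and lower bounds meet at 2, so that is the treewidth.

Treewidth 2.
Bags: B1 = {0, 1, 2}  B2 = {0, 2, 7}  B3 = {1, 2, 3}  B4 = {0, 6, 7}  B5 = {0, 2, 4}  B6 = {0, 2, 8}  B7 = {0, 2, 5}
Tree: B1–B2, B1–B3, B2–B4, B2–B5, B1–B6, B6–B7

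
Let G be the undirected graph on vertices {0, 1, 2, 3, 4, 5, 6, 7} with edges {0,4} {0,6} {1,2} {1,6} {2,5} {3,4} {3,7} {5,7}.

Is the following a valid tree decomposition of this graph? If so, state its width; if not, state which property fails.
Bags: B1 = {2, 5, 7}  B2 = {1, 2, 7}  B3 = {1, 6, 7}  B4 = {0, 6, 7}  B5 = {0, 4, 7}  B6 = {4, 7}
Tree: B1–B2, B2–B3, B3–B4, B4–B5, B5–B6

A tree decomposition must satisfy three properties: every vertex lies in some bag; for every edge, both endpoints lie together in some bag; and for every vertex, the bags containing it form a connected subtree. Here vertex 3 appears in no bag, so the decomposition is invalid.

No — vertex 3 appears in no bag.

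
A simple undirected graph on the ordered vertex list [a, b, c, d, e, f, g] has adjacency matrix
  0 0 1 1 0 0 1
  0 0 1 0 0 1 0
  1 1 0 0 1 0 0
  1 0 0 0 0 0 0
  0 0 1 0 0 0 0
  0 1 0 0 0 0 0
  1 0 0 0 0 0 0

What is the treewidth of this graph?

A width-1 tree decomposition is:
Bags: B1 = {c, e}  B2 = {a, c}  B3 = {b, c}  B4 = {a, g}  B5 = {a, d}  B6 = {b, f}
Tree: B1–B2, B1–B3, B2–B4, B4–B5, B3–B6
Every bag has size at most 2, so the width is 2 − 1 = 1 and tw(G) ≤ 1. Any graph with an edge has treewidth ≥ 1, and G has the edge c–e. The upper and lower bounds meet at 1, so that is the treewidth.

1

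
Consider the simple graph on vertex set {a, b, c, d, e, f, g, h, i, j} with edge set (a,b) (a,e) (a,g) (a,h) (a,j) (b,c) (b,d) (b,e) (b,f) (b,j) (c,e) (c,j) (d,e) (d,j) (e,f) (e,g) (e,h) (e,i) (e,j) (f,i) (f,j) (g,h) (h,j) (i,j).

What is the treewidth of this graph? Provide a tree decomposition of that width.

Treewidth 3.
One such decomposition:
Bags: B1 = {b, e, f, j}  B2 = {b, d, e, j}  B3 = {a, b, e, j}  B4 = {a, e, h, j}  B5 = {b, c, e, j}  B6 = {e, f, i, j}  B7 = {a, e, g, h}
Tree: B1–B2, B1–B3, B3–B4, B2–B5, B1–B6, B4–B7

Every bag has size at most 4, so the width is 4 − 1 = 3 and tw(G) ≤ 3. On the other hand G contains the 4-clique {a, e, g, h}. A clique must lie in a single bag of any decomposition, so no decomposition can have width below 3. Hence tw(G) = 3 exactly.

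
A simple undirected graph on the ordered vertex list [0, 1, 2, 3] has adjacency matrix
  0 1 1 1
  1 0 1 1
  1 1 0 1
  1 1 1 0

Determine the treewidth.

3

A width-3 tree decomposition is:
Bags: B1 = {0, 1, 2, 3}
Tree: (single bag)
With just one bag of size 4, the width is 4 − 1 = 3, so tw(G) ≤ 3. For the lower bound, the 4 vertices {0, 1, 2, 3} are pairwise adjacent, and any tree decomposition puts a clique entirely inside one bag — forcing width ≥ 3. The upper and lower bounds meet at 3, so that is the treewidth.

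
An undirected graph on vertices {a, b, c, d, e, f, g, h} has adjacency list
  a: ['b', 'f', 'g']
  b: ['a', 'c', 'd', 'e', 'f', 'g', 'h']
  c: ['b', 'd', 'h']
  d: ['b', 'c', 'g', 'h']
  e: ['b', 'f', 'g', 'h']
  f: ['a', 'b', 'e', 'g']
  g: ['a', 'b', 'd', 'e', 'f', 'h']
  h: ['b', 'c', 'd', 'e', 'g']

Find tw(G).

3

A width-3 tree decomposition is:
Bags: B1 = {b, d, g, h}  B2 = {b, e, g, h}  B3 = {b, e, f, g}  B4 = {b, c, d, h}  B5 = {a, b, f, g}
Tree: B1–B2, B2–B3, B1–B4, B3–B5
Each bag holds 4 vertices, so the decomposition has width 3, which upper-bounds the treewidth. For the lower bound, the 4 vertices {b, d, g, h} are pairwise adjacent, and any tree decomposition puts a clique entirely inside one bag — forcing width ≥ 3. Hence tw(G) = 3 exactly.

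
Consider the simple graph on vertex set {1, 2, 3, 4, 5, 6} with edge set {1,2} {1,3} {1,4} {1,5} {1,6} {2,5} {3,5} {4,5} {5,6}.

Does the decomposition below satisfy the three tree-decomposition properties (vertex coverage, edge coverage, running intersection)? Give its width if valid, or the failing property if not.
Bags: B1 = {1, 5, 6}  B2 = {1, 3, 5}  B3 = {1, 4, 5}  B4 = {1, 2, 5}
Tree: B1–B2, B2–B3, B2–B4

Vertex coverage: the bags together contain {1, 2, 3, 4, 5, 6}, the full vertex set. Edge coverage: each edge of G has both endpoints in at least one bag. Running intersection: for every vertex, the bags containing it form a connected subtree. All three properties hold, so this is a valid tree decomposition of width max|bag| − 1 = 2, and hence tw(G) ≤ 2.

Yes; width 2.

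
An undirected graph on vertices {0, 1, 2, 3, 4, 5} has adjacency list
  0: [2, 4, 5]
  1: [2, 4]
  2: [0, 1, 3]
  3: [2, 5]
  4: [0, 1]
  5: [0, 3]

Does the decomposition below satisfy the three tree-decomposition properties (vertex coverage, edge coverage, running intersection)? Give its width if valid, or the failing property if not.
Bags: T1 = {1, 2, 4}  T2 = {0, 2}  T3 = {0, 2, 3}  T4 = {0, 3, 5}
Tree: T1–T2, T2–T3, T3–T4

No — edge (4,0) lies in no bag.

A tree decomposition must satisfy three properties: every vertex lies in some bag; for every edge, both endpoints lie together in some bag; and for every vertex, the bags containing it form a connected subtree. Here edge (4,0) lies in no bag, so the decomposition is invalid.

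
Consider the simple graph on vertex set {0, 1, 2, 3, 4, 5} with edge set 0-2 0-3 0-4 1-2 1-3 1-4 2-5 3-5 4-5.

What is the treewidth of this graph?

3

A width-3 tree decomposition is:
Bags: B1 = {0, 1, 2, 5}  B2 = {0, 1, 3, 5}  B3 = {0, 1, 4, 5}
Tree: B1–B2, B2–B3
Each bag holds 4 vertices, so the decomposition has width 3, which upper-bounds the treewidth. For the lower bound: the 4 vertex sets {1,2}, {3,5}, {0}, {4} are disjoint, each induces a connected subgraph, and every pair is joined by at least one edge of G. Contracting each set to a single vertex therefore yields K_{4} as a minor, and since treewidth is minor-monotone, tw(G) ≥ tw(K_{4}) = 3. Hence tw(G) = 3 exactly.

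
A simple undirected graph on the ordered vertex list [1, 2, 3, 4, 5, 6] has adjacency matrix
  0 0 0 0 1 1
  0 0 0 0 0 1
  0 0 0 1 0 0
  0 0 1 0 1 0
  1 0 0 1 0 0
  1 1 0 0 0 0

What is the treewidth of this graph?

A width-1 tree decomposition is:
Bags: B1 = {2, 6}  B2 = {1, 6}  B3 = {1, 5}  B4 = {4, 5}  B5 = {3, 4}
Tree: B1–B2, B2–B3, B3–B4, B4–B5
The largest bag has 2 vertices, giving width 1; this decomposition certifies tw(G) ≤ 1. Any graph with an edge has treewidth ≥ 1, and G has the edge 2–6. Combining the bounds, tw(G) = 1.

1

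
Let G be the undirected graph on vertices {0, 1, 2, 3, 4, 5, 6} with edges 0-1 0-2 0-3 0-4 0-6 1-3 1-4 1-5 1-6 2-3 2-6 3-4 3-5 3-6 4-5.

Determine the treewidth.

3

A width-3 tree decomposition is:
Bags: B1 = {0, 1, 3, 6}  B2 = {0, 1, 3, 4}  B3 = {1, 3, 4, 5}  B4 = {0, 2, 3, 6}
Tree: B1–B2, B2–B3, B1–B4
Each bag holds 4 vertices, so the decomposition has width 3, which upper-bounds the treewidth. On the other hand G contains the 4-clique {0, 1, 3, 4}. A clique must lie in a single bag of any decomposition, so no decomposition can have width below 3. The upper and lower bounds meet at 3, so that is the treewidth.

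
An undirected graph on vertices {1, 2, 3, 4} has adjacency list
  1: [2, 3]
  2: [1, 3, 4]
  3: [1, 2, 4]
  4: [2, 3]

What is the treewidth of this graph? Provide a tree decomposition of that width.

Every bag has size at most 3, so the width is 3 − 1 = 2 and tw(G) ≤ 2. On the other hand G contains the 3-clique {1, 2, 3}. A clique must lie in a single bag of any decomposition, so no decomposition can have width below 2. Combining the bounds, tw(G) = 2.

Treewidth 2.
One such decomposition:
Bags: B1 = {2, 3, 4}  B2 = {1, 2, 3}
Tree: B1–B2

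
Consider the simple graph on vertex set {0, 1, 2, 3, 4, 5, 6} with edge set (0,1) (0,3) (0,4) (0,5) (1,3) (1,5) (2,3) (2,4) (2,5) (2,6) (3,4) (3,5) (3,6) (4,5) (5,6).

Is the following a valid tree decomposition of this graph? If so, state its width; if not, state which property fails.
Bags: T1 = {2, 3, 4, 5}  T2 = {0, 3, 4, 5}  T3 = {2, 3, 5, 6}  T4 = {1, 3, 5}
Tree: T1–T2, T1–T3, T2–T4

A tree decomposition must satisfy three properties: every vertex lies in some bag; for every edge, both endpoints lie together in some bag; and for every vertex, the bags containing it form a connected subtree. Here edge (0,1) lies in no bag, so the decomposition is invalid.

No — edge (0,1) lies in no bag.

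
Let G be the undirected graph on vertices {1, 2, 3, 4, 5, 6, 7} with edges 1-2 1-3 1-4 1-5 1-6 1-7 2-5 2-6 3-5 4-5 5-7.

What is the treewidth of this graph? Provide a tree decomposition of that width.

Treewidth 2.
One such decomposition:
Bags: B1 = {1, 5, 7}  B2 = {1, 3, 5}  B3 = {1, 2, 5}  B4 = {1, 2, 6}  B5 = {1, 4, 5}
Tree: B1–B2, B2–B3, B3–B4, B3–B5

Every bag has size at most 3, so the width is 3 − 1 = 2 and tw(G) ≤ 2. For the lower bound, the 3 vertices {1, 2, 5} are pairwise adjacent, and any tree decomposition puts a clique entirely inside one bag — forcing width ≥ 2. Hence tw(G) = 2 exactly.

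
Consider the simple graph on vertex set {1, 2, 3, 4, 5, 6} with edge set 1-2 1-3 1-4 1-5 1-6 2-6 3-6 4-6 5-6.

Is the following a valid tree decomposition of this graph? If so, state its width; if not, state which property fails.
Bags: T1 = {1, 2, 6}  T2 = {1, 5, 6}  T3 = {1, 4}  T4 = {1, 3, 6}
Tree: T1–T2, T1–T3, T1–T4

A tree decomposition must satisfy three properties: every vertex lies in some bag; for every edge, both endpoints lie together in some bag; and for every vertex, the bags containing it form a connected subtree. Here edge (6,4) lies in no bag, so the decomposition is invalid.

No — edge (6,4) lies in no bag.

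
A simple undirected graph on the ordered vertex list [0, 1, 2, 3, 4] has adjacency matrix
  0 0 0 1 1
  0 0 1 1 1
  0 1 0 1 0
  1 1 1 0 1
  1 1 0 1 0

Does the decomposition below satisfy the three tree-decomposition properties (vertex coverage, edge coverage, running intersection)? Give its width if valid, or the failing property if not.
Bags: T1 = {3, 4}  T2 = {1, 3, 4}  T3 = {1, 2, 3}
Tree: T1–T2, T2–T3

A tree decomposition must satisfy three properties: every vertex lies in some bag; for every edge, both endpoints lie together in some bag; and for every vertex, the bags containing it form a connected subtree. Here vertex 0 appears in no bag, so the decomposition is invalid.

No — vertex 0 appears in no bag.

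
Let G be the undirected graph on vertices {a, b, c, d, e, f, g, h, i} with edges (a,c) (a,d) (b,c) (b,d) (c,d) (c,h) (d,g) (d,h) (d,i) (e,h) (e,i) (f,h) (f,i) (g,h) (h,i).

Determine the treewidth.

A width-2 tree decomposition is:
Bags: B1 = {c, d, h}  B2 = {a, c, d}  B3 = {b, c, d}  B4 = {d, h, i}  B5 = {e, h, i}  B6 = {f, h, i}  B7 = {d, g, h}
Tree: B1–B2, B2–B3, B1–B4, B4–B5, B4–B6, B4–B7
The largest bag has 3 vertices, giving width 2; this decomposition certifies tw(G) ≤ 2. Conversely, {d, g, h} is a clique of size 3, and the vertices of any clique must share a bag in every tree decomposition; so some bag has ≥ 3 vertices and tw(G) ≥ 2. Therefore the treewidth is 2.

2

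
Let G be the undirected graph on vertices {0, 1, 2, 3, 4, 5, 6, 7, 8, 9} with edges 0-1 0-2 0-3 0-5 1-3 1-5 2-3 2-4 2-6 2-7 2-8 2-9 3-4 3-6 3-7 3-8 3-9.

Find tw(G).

A width-2 tree decomposition is:
Bags: B1 = {2, 3, 9}  B2 = {2, 3, 6}  B3 = {0, 2, 3}  B4 = {2, 3, 8}  B5 = {2, 3, 7}  B6 = {0, 1, 3}  B7 = {2, 3, 4}  B8 = {0, 1, 5}
Tree: B1–B2, B2–B3, B3–B4, B2–B5, B3–B6, B1–B7, B6–B8
Every bag has size at most 3, so the width is 3 − 1 = 2 and tw(G) ≤ 2. For the lower bound, the 3 vertices {0, 1, 3} are pairwise adjacent, and any tree decomposition puts a clique entirely inside one bag — forcing width ≥ 2. Therefore the treewidth is 2.

2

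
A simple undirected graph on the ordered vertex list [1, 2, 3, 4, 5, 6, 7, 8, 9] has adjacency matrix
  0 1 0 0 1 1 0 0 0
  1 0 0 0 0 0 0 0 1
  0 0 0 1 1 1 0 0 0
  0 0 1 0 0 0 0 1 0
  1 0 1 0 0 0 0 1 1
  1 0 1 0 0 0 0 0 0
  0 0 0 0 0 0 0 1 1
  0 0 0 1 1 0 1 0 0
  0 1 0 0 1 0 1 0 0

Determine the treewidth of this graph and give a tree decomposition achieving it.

Treewidth 3.
One such decomposition:
Bags: B1 = {1, 2, 6, 9}  B2 = {1, 5, 6, 9}  B3 = {3, 5, 6, 9}  B4 = {3, 5, 7, 9}  B5 = {3, 5, 7, 8}  B6 = {3, 4, 7, 8}
Tree: B1–B2, B2–B3, B3–B4, B4–B5, B5–B6

Each bag holds 4 vertices, so the decomposition has width 3, which upper-bounds the treewidth. For the lower bound: the 4 vertex sets {1,2,6}, {9}, {5}, {3,4,7,8} are disjoint, each induces a connected subgraph, and every pair is joined by at least one edge of G. Contracting each set to a single vertex therefore yields K_{4} as a minor, and since treewidth is minor-monotone, tw(G) ≥ tw(K_{4}) = 3. Hence tw(G) = 3 exactly.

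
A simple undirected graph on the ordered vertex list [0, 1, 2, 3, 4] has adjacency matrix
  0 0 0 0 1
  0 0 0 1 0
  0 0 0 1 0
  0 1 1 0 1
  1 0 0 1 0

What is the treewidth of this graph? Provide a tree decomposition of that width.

Treewidth 1.
One such decomposition:
Bags: B1 = {3, 4}  B2 = {2, 3}  B3 = {0, 4}  B4 = {1, 3}
Tree: B1–B2, B1–B3, B1–B4

The largest bag has 2 vertices, giving width 1; this decomposition certifies tw(G) ≤ 1. Any graph with an edge has treewidth ≥ 1, and G has the edge 3–4. Hence tw(G) = 1 exactly.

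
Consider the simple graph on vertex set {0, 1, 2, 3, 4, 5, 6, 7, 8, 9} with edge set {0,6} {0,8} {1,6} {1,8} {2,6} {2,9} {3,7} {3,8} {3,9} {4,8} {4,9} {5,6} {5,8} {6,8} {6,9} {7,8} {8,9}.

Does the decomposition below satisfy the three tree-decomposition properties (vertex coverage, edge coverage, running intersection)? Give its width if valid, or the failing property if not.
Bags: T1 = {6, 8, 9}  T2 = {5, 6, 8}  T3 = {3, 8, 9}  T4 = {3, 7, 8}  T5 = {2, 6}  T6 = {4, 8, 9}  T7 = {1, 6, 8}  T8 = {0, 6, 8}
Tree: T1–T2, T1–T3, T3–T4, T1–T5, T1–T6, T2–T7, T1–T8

No — edge (9,2) lies in no bag.

A tree decomposition must satisfy three properties: every vertex lies in some bag; for every edge, both endpoints lie together in some bag; and for every vertex, the bags containing it form a connected subtree. Here edge (9,2) lies in no bag, so the decomposition is invalid.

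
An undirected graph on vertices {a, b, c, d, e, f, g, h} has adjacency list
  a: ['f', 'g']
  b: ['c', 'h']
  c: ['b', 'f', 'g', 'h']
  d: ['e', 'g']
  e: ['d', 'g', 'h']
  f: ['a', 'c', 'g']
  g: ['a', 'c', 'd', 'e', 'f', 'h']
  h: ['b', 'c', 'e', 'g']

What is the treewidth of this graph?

A width-2 tree decomposition is:
Bags: B1 = {c, g, h}  B2 = {b, c, h}  B3 = {c, f, g}  B4 = {e, g, h}  B5 = {d, e, g}  B6 = {a, f, g}
Tree: B1–B2, B1–B3, B1–B4, B4–B5, B3–B6
Every bag has size at most 3, so the width is 3 − 1 = 2 and tw(G) ≤ 2. On the other hand G contains the 3-clique {d, e, g}. A clique must lie in a single bag of any decomposition, so no decomposition can have width below 2. Hence tw(G) = 2 exactly.

2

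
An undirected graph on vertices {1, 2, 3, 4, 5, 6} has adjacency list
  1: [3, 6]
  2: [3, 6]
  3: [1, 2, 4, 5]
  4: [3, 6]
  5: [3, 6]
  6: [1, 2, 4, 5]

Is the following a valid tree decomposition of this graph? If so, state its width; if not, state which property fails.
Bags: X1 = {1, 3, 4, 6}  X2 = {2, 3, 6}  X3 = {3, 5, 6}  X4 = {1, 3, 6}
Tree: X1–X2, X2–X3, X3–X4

A tree decomposition must satisfy three properties: every vertex lies in some bag; for every edge, both endpoints lie together in some bag; and for every vertex, the bags containing it form a connected subtree. Here bags containing vertex 1 are not connected in the tree, so the decomposition is invalid.

No — bags containing vertex 1 are not connected in the tree.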